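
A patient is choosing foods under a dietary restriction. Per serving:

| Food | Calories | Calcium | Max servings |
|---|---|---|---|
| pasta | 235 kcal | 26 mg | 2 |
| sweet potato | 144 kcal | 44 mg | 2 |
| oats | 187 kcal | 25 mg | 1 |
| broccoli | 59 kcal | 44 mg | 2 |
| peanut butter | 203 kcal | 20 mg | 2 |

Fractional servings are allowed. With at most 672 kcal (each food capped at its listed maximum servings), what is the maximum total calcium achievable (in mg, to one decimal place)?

Calcium per kcal: broccoli 0.7458, sweet potato 0.3056, oats 0.1337, pasta 0.1106, peanut butter 0.09852.
Take 2 servings of broccoli: uses 118 kcal, +88.0 mg calcium (running total 88.0 mg).
Take 2 servings of sweet potato: uses 288 kcal, +88.0 mg calcium (running total 176.0 mg).
Take 1 serving of oats: uses 187 kcal, +25.0 mg calcium (running total 201.0 mg).
Take 0.3362 servings of pasta: uses 79 kcal, +8.7 mg calcium (running total 209.7 mg).
Filling greedily by calcium-per-kcal is optimal for one linear limit, giving 209.7 mg.

209.7 mg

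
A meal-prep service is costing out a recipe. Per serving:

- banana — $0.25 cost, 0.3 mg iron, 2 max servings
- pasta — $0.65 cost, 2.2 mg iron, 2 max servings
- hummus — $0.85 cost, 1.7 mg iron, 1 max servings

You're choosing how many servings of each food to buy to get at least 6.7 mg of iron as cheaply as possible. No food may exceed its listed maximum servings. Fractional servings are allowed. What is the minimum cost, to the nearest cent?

Cost per mg of iron: pasta $0.2955, hummus $0.5000, banana $0.8333.
Take 2 servings of pasta: +4.4 mg iron for $1.30 (total $1.30, still need 2.3 mg).
Take 1 serving of hummus: +1.7 mg iron for $0.85 (total $2.15, still need 0.6 mg).
Take 2 servings of banana: +0.6 mg iron for $0.50 (total $2.65, still need 0.0 mg).
Greedy by cheapest-per-mg is optimal for a single linear constraint, so the minimum cost is $2.65.

$2.65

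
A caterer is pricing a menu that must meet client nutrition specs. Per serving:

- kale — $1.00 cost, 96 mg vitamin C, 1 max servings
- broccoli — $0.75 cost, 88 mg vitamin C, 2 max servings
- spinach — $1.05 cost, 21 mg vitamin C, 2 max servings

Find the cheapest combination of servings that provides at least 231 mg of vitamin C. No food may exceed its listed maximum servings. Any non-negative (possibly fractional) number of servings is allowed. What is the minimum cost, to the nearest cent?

Cost per mg of vitamin C: broccoli $0.0085, kale $0.0104, spinach $0.0500.
Take 2 servings of broccoli: +176.0 mg vitamin C for $1.50 (total $1.50, still need 55.0 mg).
Take 0.5729 servings of kale: +55.0 mg vitamin C for $0.57 (total $2.07, still need 0.0 mg).
Greedy by cheapest-per-mg is optimal for a single linear constraint, so the minimum cost is $2.07.

$2.07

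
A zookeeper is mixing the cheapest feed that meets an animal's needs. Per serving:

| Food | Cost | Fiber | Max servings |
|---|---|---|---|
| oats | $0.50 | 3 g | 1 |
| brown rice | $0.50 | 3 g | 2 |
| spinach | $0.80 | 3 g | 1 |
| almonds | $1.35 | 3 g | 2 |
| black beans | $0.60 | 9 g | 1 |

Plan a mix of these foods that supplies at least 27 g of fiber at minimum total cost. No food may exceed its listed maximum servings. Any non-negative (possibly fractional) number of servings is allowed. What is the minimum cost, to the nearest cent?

Cost per g of fiber: black beans $0.0667, oats $0.1667, brown rice $0.1667, spinach $0.2667, almonds $0.4500.
Take 1 serving of black beans: +9.0 g fiber for $0.60 (total $0.60, still need 18.0 g).
Take 1 serving of oats: +3.0 g fiber for $0.50 (total $1.10, still need 15.0 g).
Take 2 servings of brown rice: +6.0 g fiber for $1.00 (total $2.10, still need 9.0 g).
Take 1 serving of spinach: +3.0 g fiber for $0.80 (total $2.90, still need 6.0 g).
Take 2 servings of almonds: +6.0 g fiber for $2.70 (total $5.60, still need 0.0 g).
Filling from the cheapest source first is optimal under one linear minimum: $5.60.

$5.60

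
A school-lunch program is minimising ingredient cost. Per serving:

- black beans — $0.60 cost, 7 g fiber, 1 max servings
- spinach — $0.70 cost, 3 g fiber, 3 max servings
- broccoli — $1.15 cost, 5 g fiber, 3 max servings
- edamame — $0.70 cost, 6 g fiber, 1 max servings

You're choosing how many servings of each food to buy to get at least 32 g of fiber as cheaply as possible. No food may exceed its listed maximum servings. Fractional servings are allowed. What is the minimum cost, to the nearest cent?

Cost per g of fiber: black beans $0.0857, edamame $0.1167, broccoli $0.2300, spinach $0.2333.
Take 1 serving of black beans: +7.0 g fiber for $0.60 (total $0.60, still need 25.0 g).
Take 1 serving of edamame: +6.0 g fiber for $0.70 (total $1.30, still need 19.0 g).
Take 3 servings of broccoli: +15.0 g fiber for $3.45 (total $4.75, still need 4.0 g).
Take 1.333 servings of spinach: +4.0 g fiber for $0.93 (total $5.68, still need 0.0 g).
Filling from the cheapest source first is optimal under one linear minimum: $5.68.

$5.68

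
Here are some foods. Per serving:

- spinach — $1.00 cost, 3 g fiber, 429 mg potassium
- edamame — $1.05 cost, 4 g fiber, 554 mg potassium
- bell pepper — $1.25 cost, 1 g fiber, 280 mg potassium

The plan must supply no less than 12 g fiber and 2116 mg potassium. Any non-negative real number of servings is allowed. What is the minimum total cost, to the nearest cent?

Two binding constraints pin down two serving amounts, so the optimal mix uses at most two foods. The candidates are each food alone (scaled to the tighter of fiber/potassium) and each pair with both constraints tight.
spinach only: max(12/3, 2116/429) = 4.932 servings → $4.93.
edamame only: max(12/4, 2116/554) = 3.819 servings → $4.01.
bell pepper only: max(12/1, 2116/280) = 12 servings → $15.00.
spinach + edamame: intersection lies outside the first quadrant.
spinach + bell pepper with both tight: 3.027 servings and 2.92 servings → $6.68.
edamame + bell pepper with both tight: 2.198 servings and 3.208 servings → $6.32.
The minimum over all feasible corners is $4.01.

$4.01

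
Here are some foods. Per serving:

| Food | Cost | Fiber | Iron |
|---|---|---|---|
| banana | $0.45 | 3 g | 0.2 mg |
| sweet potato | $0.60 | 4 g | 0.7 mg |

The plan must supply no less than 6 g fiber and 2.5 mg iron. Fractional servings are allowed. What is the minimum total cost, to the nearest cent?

The cheapest plan sits at a corner of the feasible region — with two constraints it uses at most two foods.
banana only: max(6/3, 2.5/0.2) = 12.5 servings → $5.62.
sweet potato only: max(6/4, 2.5/0.7) = 3.571 servings → $2.14.
banana + sweet potato: the both-tight solution has a negative serving — not a feasible corner.
Cheapest feasible corner: $2.14.

$2.14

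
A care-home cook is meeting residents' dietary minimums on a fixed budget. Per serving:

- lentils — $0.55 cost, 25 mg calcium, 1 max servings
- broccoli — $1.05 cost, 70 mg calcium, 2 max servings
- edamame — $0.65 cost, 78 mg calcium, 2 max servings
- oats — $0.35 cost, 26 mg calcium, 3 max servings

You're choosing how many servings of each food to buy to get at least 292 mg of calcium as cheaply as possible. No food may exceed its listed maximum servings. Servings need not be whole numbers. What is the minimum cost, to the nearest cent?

$3.22

Cost per mg of calcium: edamame $0.0083, oats $0.0135, broccoli $0.0150, lentils $0.0220.
Take 2 servings of edamame: +156.0 mg calcium for $1.30 (total $1.30, still need 136.0 mg).
Take 3 servings of oats: +78.0 mg calcium for $1.05 (total $2.35, still need 58.0 mg).
Take 0.8286 servings of broccoli: +58.0 mg calcium for $0.87 (total $3.22, still need 0.0 mg).
Greedy by cheapest-per-mg is optimal for a single linear constraint, so the minimum cost is $3.22.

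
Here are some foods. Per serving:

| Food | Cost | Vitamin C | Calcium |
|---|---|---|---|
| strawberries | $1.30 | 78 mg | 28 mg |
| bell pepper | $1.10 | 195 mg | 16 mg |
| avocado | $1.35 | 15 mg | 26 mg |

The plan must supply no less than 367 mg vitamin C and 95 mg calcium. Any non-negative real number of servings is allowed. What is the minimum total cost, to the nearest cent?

$4.65

strawberries only: max(367/78, 95/28) = 4.705 servings → $6.12.
bell pepper only: max(367/195, 95/16) = 5.938 servings → $6.53.
avocado only: max(367/15, 95/26) = 24.47 servings → $33.03.
strawberries + bell pepper with both tight: 3.004 servings and 0.6804 servings → $4.65.
strawberries + avocado: the both-tight solution has a negative serving — not a feasible corner.
bell pepper + avocado with both tight: 1.681 servings and 2.62 servings → $5.39.
So the least-cost plan costs $4.65.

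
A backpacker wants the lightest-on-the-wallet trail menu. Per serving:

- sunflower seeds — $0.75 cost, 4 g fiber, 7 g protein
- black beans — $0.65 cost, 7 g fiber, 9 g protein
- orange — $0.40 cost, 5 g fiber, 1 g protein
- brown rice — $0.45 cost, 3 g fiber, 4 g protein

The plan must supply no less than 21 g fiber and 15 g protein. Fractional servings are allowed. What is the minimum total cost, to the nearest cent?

$1.81

sunflower seeds only: max(21/4, 15/7) = 5.25 servings → $3.94.
black beans only: max(21/7, 15/9) = 3 servings → $1.95.
orange only: max(21/5, 15/1) = 15 servings → $6.00.
brown rice only: max(21/3, 15/4) = 7 servings → $3.15.
sunflower seeds + black beans: intersection lies outside the first quadrant.
sunflower seeds + orange with both tight: 1.742 servings and 2.806 servings → $2.43.
sunflower seeds + brown rice: intersection lies outside the first quadrant.
black beans + orange with both tight: 1.421 servings and 2.211 servings → $1.81.
black beans + brown rice with both targets exact would need a negative amount; discard.
orange + brown rice with both tight: 2.294 servings and 3.176 servings → $2.35.
The minimum over all feasible corners is $1.81.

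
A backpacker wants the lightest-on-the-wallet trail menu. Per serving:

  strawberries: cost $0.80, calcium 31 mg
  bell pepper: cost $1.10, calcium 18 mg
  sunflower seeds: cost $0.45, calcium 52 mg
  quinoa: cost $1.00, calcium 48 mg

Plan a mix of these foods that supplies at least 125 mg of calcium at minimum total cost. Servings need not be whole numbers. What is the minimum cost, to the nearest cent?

Cost per mg of calcium: sunflower seeds $0.0087, quinoa $0.0208, strawberries $0.0258, bell pepper $0.0611.
With no serving limits, use only sunflower seeds: 125 mg / 52 mg = 2.404 servings × $0.45 = $1.08.

$1.08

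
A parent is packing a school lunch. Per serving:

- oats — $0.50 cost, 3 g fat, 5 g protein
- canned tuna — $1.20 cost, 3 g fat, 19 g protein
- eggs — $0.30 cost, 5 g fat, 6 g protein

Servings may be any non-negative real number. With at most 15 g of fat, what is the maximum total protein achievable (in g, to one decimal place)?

Protein per g fat: canned tuna 6.333, oats 1.667, eggs 1.2.
With no serving limits, spend the whole fat allowance on canned tuna: 15 g / 3 g × 19 g = 95.0 g.

95.0 g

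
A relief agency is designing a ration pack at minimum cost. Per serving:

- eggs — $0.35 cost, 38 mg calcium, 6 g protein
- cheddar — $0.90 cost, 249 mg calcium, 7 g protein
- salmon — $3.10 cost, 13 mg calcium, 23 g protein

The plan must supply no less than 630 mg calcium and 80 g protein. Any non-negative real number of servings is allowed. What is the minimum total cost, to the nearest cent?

A basic optimal solution has at most two foods positive. Try each food alone and each pair with both targets met exactly.
eggs only: max(630/38, 80/6) = 16.58 servings → $5.80.
cheddar only: max(630/249, 80/7) = 11.43 servings → $10.29.
salmon only: max(630/13, 80/23) = 48.46 servings → $150.23.
eggs + cheddar with both tight: 12.63 servings and 0.6026 servings → $4.96.
eggs + salmon: intersection lies outside the first quadrant.
cheddar + salmon with both tight: 2.386 servings and 2.752 servings → $10.68.
The minimum over all feasible corners is $4.96.

$4.96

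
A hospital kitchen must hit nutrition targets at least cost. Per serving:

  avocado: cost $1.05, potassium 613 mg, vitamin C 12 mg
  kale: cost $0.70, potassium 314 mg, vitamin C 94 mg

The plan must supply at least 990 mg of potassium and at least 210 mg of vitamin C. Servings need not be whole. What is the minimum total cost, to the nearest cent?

$2.05

avocado only: max(990/613, 210/12) = 17.5 servings → $18.38.
kale only: max(990/314, 210/94) = 3.153 servings → $2.21.
avocado + kale with both tight: 0.5036 servings and 2.17 servings → $2.05.
So the least-cost plan costs $2.05.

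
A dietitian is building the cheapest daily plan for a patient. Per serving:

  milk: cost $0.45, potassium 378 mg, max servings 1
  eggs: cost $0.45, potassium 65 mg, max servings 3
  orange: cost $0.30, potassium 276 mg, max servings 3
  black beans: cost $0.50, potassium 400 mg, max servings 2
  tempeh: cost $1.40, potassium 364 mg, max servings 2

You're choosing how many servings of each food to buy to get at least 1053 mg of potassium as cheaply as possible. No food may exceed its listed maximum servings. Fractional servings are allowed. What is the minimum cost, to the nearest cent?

$1.17

Cost per mg of potassium: orange $0.0011, milk $0.0012, black beans $0.0013, tempeh $0.0038, eggs $0.0069.
Take 3 servings of orange: +828.0 mg potassium for $0.90 (total $0.90, still need 225.0 mg).
Take 0.5952 servings of milk: +225.0 mg potassium for $0.27 (total $1.17, still need 0.0 mg).
Filling from the cheapest source first is optimal under one linear minimum: $1.17.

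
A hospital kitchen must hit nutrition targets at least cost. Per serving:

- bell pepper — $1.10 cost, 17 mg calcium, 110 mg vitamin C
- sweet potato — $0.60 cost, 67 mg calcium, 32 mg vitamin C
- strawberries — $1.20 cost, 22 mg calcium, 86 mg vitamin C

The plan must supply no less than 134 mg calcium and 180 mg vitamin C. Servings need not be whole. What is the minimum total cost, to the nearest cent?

Compare the cost at each extreme point of the feasible region.
bell pepper only: max(134/17, 180/110) = 7.882 servings → $8.67.
sweet potato only: max(134/67, 180/32) = 5.625 servings → $3.38.
strawberries only: max(134/22, 180/86) = 6.091 servings → $7.31.
bell pepper + sweet potato with both tight: 1.139 servings and 1.711 servings → $2.28.
bell pepper + strawberries: intersection lies outside the first quadrant.
sweet potato + strawberries with both tight: 1.495 servings and 1.537 servings → $2.74.
The minimum over all feasible corners is $2.28.

$2.28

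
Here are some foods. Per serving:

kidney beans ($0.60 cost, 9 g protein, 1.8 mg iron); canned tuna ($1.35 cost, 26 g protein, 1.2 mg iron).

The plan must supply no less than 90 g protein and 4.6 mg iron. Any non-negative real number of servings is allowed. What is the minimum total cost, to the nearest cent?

$4.72

kidney beans only: max(90/9, 4.6/1.8) = 10 servings → $6.00.
canned tuna only: max(90/26, 4.6/1.2) = 3.833 servings → $5.17.
kidney beans + canned tuna with both tight: 0.3222 servings and 3.35 servings → $4.72.
So the least-cost plan costs $4.72.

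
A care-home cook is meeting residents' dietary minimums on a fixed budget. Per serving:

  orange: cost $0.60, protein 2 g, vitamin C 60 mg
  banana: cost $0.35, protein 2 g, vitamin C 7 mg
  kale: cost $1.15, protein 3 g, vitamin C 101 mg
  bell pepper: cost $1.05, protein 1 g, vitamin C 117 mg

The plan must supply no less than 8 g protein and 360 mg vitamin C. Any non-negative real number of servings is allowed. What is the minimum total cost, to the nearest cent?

$3.43

An LP optimum is at a vertex; with two nutrient constraints at most two foods are used. Check each candidate.
orange only: max(8/2, 360/60) = 6 servings → $3.60.
banana only: max(8/2, 360/7) = 51.43 servings → $18.00.
kale only: max(8/3, 360/101) = 3.564 servings → $4.10.
bell pepper only: max(8/1, 360/117) = 8 servings → $8.40.
orange + banana with both targets exact would need a negative amount; discard.
orange + kale: the both-tight solution has a negative serving — not a feasible corner.
orange + bell pepper with both tight: 3.31 servings and 1.379 servings → $3.43.
banana + kale: the both-tight solution has a negative serving — not a feasible corner.
banana + bell pepper with both tight: 2.537 servings and 2.925 servings → $3.96.
kale + bell pepper with both tight: 2.304 servings and 1.088 servings → $3.79.
The minimum over all feasible corners is $3.43.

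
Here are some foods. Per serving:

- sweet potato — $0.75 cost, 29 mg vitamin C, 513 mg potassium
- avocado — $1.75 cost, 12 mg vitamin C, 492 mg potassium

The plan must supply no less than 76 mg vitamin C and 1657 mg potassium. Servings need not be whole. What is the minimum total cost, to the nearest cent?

$2.42

With two linear requirements the optimum uses one or two foods; enumerate the corners.
sweet potato only: max(76/29, 1657/513) = 3.23 servings → $2.42.
avocado only: max(76/12, 1657/492) = 6.333 servings → $11.08.
sweet potato + avocado with both tight: 2.158 servings and 1.117 servings → $3.57.
The minimum over all feasible corners is $2.42.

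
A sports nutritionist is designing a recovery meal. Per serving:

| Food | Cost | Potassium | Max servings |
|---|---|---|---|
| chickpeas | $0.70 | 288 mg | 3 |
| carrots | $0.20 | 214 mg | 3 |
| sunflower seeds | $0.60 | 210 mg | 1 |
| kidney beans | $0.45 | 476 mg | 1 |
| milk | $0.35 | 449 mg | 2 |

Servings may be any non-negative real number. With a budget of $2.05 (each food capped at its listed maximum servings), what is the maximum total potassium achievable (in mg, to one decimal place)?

2139.4 mg

Potassium per dollar: milk 1283, carrots 1070, kidney beans 1058, chickpeas 411.4, sunflower seeds 350.
Take 2 servings of milk: spends $0.70, +898.0 mg potassium (running total 898.0 mg).
Take 3 servings of carrots: spends $0.60, +642.0 mg potassium (running total 1540.0 mg).
Take 1 serving of kidney beans: spends $0.45, +476.0 mg potassium (running total 2016.0 mg).
Take 0.4286 servings of chickpeas: spends $0.30, +123.4 mg potassium (running total 2139.4 mg).
Filling greedily by potassium-per-dollar is optimal for one linear limit, giving 2139.4 mg.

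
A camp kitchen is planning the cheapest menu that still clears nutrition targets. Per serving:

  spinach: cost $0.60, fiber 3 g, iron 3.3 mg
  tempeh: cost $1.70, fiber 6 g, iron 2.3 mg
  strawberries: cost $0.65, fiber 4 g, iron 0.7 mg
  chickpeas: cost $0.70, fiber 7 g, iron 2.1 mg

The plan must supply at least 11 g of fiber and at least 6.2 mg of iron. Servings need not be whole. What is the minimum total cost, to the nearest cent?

spinach only: max(11/3, 6.2/3.3) = 3.667 servings → $2.20.
tempeh only: max(11/6, 6.2/2.3) = 2.696 servings → $4.58.
strawberries only: max(11/4, 6.2/0.7) = 8.857 servings → $5.76.
chickpeas only: max(11/7, 6.2/2.1) = 2.952 servings → $2.07.
spinach + tempeh with both tight: 0.9225 servings and 1.372 servings → $2.89.
spinach + strawberries with both tight: 1.541 servings and 1.595 servings → $1.96.
spinach + chickpeas with both tight: 1.208 servings and 1.054 servings → $1.46.
tempeh + strawberries: intersection lies outside the first quadrant.
tempeh + chickpeas with both targets exact would need a negative amount; discard.
strawberries + chickpeas: the both-tight solution has a negative serving — not a feasible corner.
Cheapest feasible corner: $1.46.

$1.46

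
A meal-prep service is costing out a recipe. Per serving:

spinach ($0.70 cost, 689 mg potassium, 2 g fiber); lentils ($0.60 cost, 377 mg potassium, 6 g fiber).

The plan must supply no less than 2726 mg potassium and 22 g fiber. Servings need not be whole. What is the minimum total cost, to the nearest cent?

This is a tiny linear program; its minimum lies at a vertex of the feasible set. List the vertices and price them.
spinach only: max(2726/689, 22/2) = 11 servings → $7.70.
lentils only: max(2726/377, 22/6) = 7.231 servings → $4.34.
spinach + lentils with both tight: 2.385 servings and 2.872 servings → $3.39.
Cheapest feasible corner: $3.39.

$3.39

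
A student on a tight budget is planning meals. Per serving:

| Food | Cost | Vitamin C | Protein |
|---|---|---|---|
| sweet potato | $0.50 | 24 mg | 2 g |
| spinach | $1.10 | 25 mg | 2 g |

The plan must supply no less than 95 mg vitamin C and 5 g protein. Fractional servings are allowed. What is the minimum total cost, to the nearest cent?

Minimising a linear cost over {vitamin C ≥ 95, protein ≥ 5, servings ≥ 0} — the optimum is at a vertex, using one or two foods.
sweet potato only: max(95/24, 5/2) = 3.958 servings → $1.98.
spinach only: max(95/25, 5/2) = 3.8 servings → $4.18.
sweet potato + spinach: intersection lies outside the first quadrant.
Cheapest feasible corner: $1.98.

$1.98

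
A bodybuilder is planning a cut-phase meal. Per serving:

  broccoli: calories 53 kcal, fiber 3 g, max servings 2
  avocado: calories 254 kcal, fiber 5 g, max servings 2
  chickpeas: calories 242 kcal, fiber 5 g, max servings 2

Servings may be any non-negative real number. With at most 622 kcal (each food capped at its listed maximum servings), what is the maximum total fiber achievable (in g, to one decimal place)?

Fiber per kcal: broccoli 0.0566, chickpeas 0.02066, avocado 0.01969.
Take 2 servings of broccoli: uses 106 kcal, +6.0 g fiber (running total 6.0 g).
Take 2 servings of chickpeas: uses 484 kcal, +10.0 g fiber (running total 16.0 g).
Take 0.126 servings of avocado: uses 32 kcal, +0.6 g fiber (running total 16.6 g).
Greedy by best ratio exhausts the calories allowance optimally: 16.6 g.

16.6 g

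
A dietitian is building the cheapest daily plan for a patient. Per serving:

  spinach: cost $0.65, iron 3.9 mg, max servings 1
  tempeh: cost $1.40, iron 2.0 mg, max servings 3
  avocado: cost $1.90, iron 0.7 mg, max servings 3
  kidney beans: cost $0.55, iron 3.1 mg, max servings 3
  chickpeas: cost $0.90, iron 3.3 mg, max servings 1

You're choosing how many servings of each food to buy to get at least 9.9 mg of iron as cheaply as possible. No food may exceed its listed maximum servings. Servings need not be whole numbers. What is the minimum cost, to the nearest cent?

$1.71

Cost per mg of iron: spinach $0.1667, kidney beans $0.1774, chickpeas $0.2727, tempeh $0.7000, avocado $2.7143.
Take 1 serving of spinach: +3.9 mg iron for $0.65 (total $0.65, still need 6.0 mg).
Take 1.935 servings of kidney beans: +6.0 mg iron for $1.06 (total $1.71, still need 0.0 mg).
Greedy by cheapest-per-mg is optimal for a single linear constraint, so the minimum cost is $1.71.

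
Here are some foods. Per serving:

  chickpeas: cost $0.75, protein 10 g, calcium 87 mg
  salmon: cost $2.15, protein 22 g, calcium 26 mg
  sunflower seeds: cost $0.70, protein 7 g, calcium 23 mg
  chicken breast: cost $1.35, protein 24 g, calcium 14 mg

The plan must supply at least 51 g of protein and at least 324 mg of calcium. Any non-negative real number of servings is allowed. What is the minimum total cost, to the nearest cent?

$3.55

A basic optimal solution has at most two foods positive. Try each food alone and each pair with both targets met exactly.
chickpeas only: max(51/10, 324/87) = 5.1 servings → $3.83.
salmon only: max(51/22, 324/26) = 12.46 servings → $26.79.
sunflower seeds only: max(51/7, 324/23) = 14.09 servings → $9.86.
chicken breast only: max(51/24, 324/14) = 23.14 servings → $31.24.
chickpeas + salmon with both tight: 3.508 servings and 0.7237 servings → $4.19.
chickpeas + sunflower seeds with both tight: 2.889 servings and 3.158 servings → $4.38.
chickpeas + chicken breast with both tight: 3.625 servings and 0.6145 servings → $3.55.
salmon + sunflower seeds: intersection lies outside the first quadrant.
salmon + chicken breast: intersection lies outside the first quadrant.
sunflower seeds + chicken breast with both targets exact would need a negative amount; discard.
Cheapest feasible corner: $3.55.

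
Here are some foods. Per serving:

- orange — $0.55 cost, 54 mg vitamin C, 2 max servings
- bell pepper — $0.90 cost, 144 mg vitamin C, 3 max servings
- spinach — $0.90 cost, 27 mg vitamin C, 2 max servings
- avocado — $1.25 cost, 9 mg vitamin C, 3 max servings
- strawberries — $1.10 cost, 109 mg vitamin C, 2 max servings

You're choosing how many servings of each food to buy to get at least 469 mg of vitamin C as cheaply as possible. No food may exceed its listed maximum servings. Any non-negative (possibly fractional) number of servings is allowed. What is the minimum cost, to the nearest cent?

$3.07

Cost per mg of vitamin C: bell pepper $0.0063, strawberries $0.0101, orange $0.0102, spinach $0.0333, avocado $0.1389.
Take 3 servings of bell pepper: +432.0 mg vitamin C for $2.70 (total $2.70, still need 37.0 mg).
Take 0.3394 servings of strawberries: +37.0 mg vitamin C for $0.37 (total $3.07, still need 0.0 mg).
Greedy by cheapest-per-mg is optimal for a single linear constraint, so the minimum cost is $3.07.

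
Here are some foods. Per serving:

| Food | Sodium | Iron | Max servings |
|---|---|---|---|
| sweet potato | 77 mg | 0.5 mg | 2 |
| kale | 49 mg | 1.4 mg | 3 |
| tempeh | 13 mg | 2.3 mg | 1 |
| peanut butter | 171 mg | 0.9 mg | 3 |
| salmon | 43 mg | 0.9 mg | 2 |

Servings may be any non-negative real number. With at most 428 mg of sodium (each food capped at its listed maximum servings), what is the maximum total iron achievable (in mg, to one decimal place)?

Iron per mg sodium: tempeh 0.1769, kale 0.02857, salmon 0.02093, sweet potato 0.006494, peanut butter 0.005263.
Take 1 serving of tempeh: uses 13 mg sodium, +2.3 mg iron (running total 2.3 mg).
Take 3 servings of kale: uses 147 mg sodium, +4.2 mg iron (running total 6.5 mg).
Take 2 servings of salmon: uses 86 mg sodium, +1.8 mg iron (running total 8.3 mg).
Take 2 servings of sweet potato: uses 154 mg sodium, +1.0 mg iron (running total 9.3 mg).
Take 0.1637 servings of peanut butter: uses 28 mg sodium, +0.1 mg iron (running total 9.4 mg).
Greedy by best ratio exhausts the sodium allowance optimally: 9.4 mg.

9.4 mg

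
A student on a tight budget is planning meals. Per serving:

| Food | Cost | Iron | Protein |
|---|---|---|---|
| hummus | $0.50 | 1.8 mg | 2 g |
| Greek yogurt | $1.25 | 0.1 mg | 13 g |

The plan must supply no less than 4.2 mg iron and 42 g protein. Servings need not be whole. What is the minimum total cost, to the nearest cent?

Two binding constraints pin down two serving amounts, so the optimal mix uses at most two foods. The candidates are each food alone (scaled to the tighter of iron/protein) and each pair with both constraints tight.
hummus only: max(4.2/1.8, 42/2) = 21 servings → $10.50.
Greek yogurt only: max(4.2/0.1, 42/13) = 42 servings → $52.50.
hummus + Greek yogurt with both tight: 2.172 servings and 2.897 servings → $4.71.
So the least-cost plan costs $4.71.

$4.71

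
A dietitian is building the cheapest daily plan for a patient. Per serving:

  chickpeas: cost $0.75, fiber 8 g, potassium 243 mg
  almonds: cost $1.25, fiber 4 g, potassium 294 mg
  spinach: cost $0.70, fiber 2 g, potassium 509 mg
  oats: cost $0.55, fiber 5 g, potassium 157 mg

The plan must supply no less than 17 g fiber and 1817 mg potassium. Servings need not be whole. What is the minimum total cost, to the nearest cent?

$3.08

At the optimum either one food covers both requirements or two foods hit both targets exactly; no other combination can be cheaper.
chickpeas only: max(17/8, 1817/243) = 7.477 servings → $5.61.
almonds only: max(17/4, 1817/294) = 6.18 servings → $7.73.
spinach only: max(17/2, 1817/509) = 8.5 servings → $5.95.
oats only: max(17/5, 1817/157) = 11.57 servings → $6.37.
chickpeas + almonds: the both-tight solution has a negative serving — not a feasible corner.
chickpeas + spinach with both tight: 1.4 servings and 2.902 servings → $3.08.
chickpeas + oats: the both-tight solution has a negative serving — not a feasible corner.
almonds + spinach with both tight: 3.466 servings and 1.568 servings → $5.43.
almonds + oats: intersection lies outside the first quadrant.
spinach + oats with both tight: 2.876 servings and 2.25 servings → $3.25.
Cheapest feasible corner: $3.08.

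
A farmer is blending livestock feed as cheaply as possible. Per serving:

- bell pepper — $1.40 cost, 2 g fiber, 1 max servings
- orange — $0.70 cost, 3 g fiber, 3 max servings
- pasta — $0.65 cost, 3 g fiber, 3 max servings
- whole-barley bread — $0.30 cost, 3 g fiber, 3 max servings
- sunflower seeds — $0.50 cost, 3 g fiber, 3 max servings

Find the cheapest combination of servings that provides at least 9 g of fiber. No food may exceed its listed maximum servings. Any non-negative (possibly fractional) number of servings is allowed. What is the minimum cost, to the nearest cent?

Cost per g of fiber: whole-barley bread $0.1000, sunflower seeds $0.1667, pasta $0.2167, orange $0.2333, bell pepper $0.7000.
Take 3 servings of whole-barley bread: +9.0 g fiber for $0.90 (total $0.90, still need 0.0 g).
Filling from the cheapest source first is optimal under one linear minimum: $0.90.

$0.90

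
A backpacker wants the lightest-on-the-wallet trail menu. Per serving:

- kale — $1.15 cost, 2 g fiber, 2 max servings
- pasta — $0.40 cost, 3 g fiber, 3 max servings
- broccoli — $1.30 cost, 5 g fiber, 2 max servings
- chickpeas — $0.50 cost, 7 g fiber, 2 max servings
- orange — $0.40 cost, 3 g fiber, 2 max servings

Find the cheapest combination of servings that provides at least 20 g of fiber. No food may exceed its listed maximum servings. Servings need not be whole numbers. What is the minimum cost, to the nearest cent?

$1.80

Cost per g of fiber: chickpeas $0.0714, pasta $0.1333, orange $0.1333, broccoli $0.2600, kale $0.5750.
Take 2 servings of chickpeas: +14.0 g fiber for $1.00 (total $1.00, still need 6.0 g).
Take 2 servings of pasta: +6.0 g fiber for $0.80 (total $1.80, still need 0.0 g).
Filling from the cheapest source first is optimal under one linear minimum: $1.80.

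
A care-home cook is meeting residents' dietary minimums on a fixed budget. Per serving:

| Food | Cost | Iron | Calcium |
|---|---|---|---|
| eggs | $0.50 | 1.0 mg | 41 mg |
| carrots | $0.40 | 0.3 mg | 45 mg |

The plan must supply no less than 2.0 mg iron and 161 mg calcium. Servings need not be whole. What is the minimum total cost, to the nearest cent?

A basic optimal solution has at most two foods positive. Try each food alone and each pair with both targets met exactly.
eggs only: max(2.0/1.0, 161/41) = 3.927 servings → $1.96.
carrots only: max(2.0/0.3, 161/45) = 6.667 servings → $2.67.
eggs + carrots with both tight: 1.275 servings and 2.416 servings → $1.60.
So the least-cost plan costs $1.60.

$1.60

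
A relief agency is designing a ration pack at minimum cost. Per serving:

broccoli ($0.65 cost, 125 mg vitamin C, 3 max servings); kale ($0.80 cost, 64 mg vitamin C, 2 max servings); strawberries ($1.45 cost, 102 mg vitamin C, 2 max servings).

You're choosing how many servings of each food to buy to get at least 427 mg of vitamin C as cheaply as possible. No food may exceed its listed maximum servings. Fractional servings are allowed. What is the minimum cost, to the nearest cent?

$2.60

Cost per mg of vitamin C: broccoli $0.0052, kale $0.0125, strawberries $0.0142.
Take 3 servings of broccoli: +375.0 mg vitamin C for $1.95 (total $1.95, still need 52.0 mg).
Take 0.8125 servings of kale: +52.0 mg vitamin C for $0.65 (total $2.60, still need 0.0 mg).
Filling from the cheapest source first is optimal under one linear minimum: $2.60.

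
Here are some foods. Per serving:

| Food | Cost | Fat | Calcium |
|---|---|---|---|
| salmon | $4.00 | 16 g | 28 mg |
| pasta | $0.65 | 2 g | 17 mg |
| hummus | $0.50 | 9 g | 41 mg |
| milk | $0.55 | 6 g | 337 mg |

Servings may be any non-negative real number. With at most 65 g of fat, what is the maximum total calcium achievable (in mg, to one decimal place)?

Calcium per g fat: milk 56.17, pasta 8.5, hummus 4.556, salmon 1.75.
With no serving limits, spend the whole fat allowance on milk: 65 g / 6 g × 337 mg = 3650.8 mg.

3650.8 mg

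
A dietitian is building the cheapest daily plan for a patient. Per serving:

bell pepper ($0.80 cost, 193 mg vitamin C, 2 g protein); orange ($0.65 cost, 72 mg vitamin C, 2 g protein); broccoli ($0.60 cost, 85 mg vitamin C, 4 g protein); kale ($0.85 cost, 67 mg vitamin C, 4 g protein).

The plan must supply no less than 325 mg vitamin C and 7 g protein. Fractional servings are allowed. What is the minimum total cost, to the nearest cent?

A basic optimal solution has at most two foods positive. Try each food alone and each pair with both targets met exactly.
bell pepper only: max(325/193, 7/2) = 3.5 servings → $2.80.
orange only: max(325/72, 7/2) = 4.514 servings → $2.93.
broccoli only: max(325/85, 7/4) = 3.824 servings → $2.29.
kale only: max(325/67, 7/4) = 4.851 servings → $4.12.
bell pepper + orange with both tight: 0.6033 servings and 2.897 servings → $2.37.
bell pepper + broccoli with both tight: 1.171 servings and 1.164 servings → $1.64.
bell pepper + kale with both tight: 1.303 servings and 1.099 servings → $1.98.
orange + broccoli: the both-tight solution has a negative serving — not a feasible corner.
orange + kale: the both-tight solution has a negative serving — not a feasible corner.
broccoli + kale: intersection lies outside the first quadrant.
So the least-cost plan costs $1.64.

$1.64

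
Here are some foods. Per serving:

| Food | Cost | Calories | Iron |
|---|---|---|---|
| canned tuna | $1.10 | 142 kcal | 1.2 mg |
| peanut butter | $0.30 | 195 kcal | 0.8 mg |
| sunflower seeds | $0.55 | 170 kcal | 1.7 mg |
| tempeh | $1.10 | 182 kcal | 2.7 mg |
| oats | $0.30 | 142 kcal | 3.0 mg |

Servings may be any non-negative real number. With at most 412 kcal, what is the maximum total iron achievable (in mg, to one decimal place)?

Iron per kcal: oats 0.02113, tempeh 0.01484, sunflower seeds 0.01, canned tuna 0.008451, peanut butter 0.004103.
With no serving limits, spend the whole calories allowance on oats: 412 kcal / 142 kcal × 3.0 mg = 8.7 mg.

8.7 mg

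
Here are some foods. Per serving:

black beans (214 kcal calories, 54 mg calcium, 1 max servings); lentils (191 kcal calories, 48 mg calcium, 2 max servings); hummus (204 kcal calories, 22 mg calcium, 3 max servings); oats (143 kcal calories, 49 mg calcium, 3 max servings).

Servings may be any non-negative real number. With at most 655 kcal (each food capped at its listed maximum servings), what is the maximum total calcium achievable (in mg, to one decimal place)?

204.0 mg

Calcium per kcal: oats 0.3427, black beans 0.2523, lentils 0.2513, hummus 0.1078.
Take 3 servings of oats: uses 429 kcal, +147.0 mg calcium (running total 147.0 mg).
Take 1 serving of black beans: uses 214 kcal, +54.0 mg calcium (running total 201.0 mg).
Take 0.06283 servings of lentils: uses 12 kcal, +3.0 mg calcium (running total 204.0 mg).
Greedy by best ratio exhausts the calories allowance optimally: 204.0 mg.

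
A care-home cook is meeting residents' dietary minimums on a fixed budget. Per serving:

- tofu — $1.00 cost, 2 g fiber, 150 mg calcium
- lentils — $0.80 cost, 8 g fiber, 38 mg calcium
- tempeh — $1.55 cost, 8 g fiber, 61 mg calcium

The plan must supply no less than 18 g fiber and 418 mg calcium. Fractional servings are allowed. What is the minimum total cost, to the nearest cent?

$3.69

Check every corner: each single food scaled to meet both minima, and each pair solved so both constraints bind.
tofu only: max(18/2, 418/150) = 9 servings → $9.00.
lentils only: max(18/8, 418/38) = 11 servings → $8.80.
tempeh only: max(18/8, 418/61) = 6.852 servings → $10.62.
tofu + lentils with both tight: 2.367 servings and 1.658 servings → $3.69.
tofu + tempeh with both tight: 2.083 servings and 1.729 servings → $4.76.
lentils + tempeh: the both-tight solution has a negative serving — not a feasible corner.
The minimum over all feasible corners is $3.69.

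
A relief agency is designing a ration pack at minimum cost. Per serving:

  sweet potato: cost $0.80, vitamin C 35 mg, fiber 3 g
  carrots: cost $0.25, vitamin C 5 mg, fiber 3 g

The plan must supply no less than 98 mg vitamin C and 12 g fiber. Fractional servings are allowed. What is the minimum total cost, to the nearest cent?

$2.43

An LP optimum is at a vertex; with two nutrient constraints at most two foods are used. Check each candidate.
sweet potato only: max(98/35, 12/3) = 4 servings → $3.20.
carrots only: max(98/5, 12/3) = 19.6 servings → $4.90.
sweet potato + carrots with both tight: 2.6 servings and 1.4 servings → $2.43.
So the least-cost plan costs $2.43.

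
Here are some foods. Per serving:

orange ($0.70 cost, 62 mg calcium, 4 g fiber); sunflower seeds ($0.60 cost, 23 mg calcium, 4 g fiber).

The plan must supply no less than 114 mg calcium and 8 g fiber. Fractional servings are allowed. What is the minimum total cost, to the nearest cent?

A basic optimal solution has at most two foods positive. Try each food alone and each pair with both targets met exactly.
orange only: max(114/62, 8/4) = 2 servings → $1.40.
sunflower seeds only: max(114/23, 8/4) = 4.957 servings → $2.97.
orange + sunflower seeds with both tight: 1.744 servings and 0.2564 servings → $1.37.
Cheapest feasible corner: $1.37.

$1.37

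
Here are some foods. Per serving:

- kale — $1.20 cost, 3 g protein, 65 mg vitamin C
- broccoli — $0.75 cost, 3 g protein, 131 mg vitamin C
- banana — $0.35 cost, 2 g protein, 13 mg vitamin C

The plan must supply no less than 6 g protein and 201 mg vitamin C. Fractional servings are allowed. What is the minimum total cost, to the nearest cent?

$1.38

At the optimum either one food covers both requirements or two foods hit both targets exactly; no other combination can be cheaper.
kale only: max(6/3, 201/65) = 3.092 servings → $3.71.
broccoli only: max(6/3, 201/131) = 2 servings → $1.50.
banana only: max(6/2, 201/13) = 15.46 servings → $5.41.
kale + broccoli with both tight: 0.9242 servings and 1.076 servings → $1.92.
kale + banana with both targets exact would need a negative amount; discard.
broccoli + banana with both tight: 1.453 servings and 0.8206 servings → $1.38.
So the least-cost plan costs $1.38.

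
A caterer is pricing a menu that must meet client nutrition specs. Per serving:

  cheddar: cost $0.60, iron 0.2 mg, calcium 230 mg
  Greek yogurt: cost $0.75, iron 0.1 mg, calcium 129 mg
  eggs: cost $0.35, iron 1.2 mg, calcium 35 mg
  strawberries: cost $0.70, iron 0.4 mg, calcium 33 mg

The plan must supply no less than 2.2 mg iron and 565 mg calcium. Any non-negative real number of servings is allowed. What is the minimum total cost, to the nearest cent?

$1.85

Check every corner: each single food scaled to meet both minima, and each pair solved so both constraints bind.
cheddar only: max(2.2/0.2, 565/230) = 11 servings → $6.60.
Greek yogurt only: max(2.2/0.1, 565/129) = 22 servings → $16.50.
eggs only: max(2.2/1.2, 565/35) = 16.14 servings → $5.65.
strawberries only: max(2.2/0.4, 565/33) = 17.12 servings → $11.98.
cheddar + Greek yogurt: the both-tight solution has a negative serving — not a feasible corner.
cheddar + eggs with both tight: 2.234 servings and 1.461 servings → $1.85.
cheddar + strawberries with both tight: 1.796 servings and 4.602 servings → $4.30.
Greek yogurt + eggs with both tight: 3.972 servings and 1.502 servings → $3.50.
Greek yogurt + strawberries with both tight: 3.176 servings and 4.706 servings → $5.68.
eggs + strawberries: the both-tight solution has a negative serving — not a feasible corner.
Cheapest feasible corner: $1.85.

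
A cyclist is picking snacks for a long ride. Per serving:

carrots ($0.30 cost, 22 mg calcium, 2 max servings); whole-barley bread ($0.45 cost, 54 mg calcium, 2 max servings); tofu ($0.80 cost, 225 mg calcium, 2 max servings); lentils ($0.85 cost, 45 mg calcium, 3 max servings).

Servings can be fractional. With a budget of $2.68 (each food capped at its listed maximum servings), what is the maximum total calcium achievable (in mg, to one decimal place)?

571.2 mg

Calcium per dollar: tofu 281.2, whole-barley bread 120, carrots 73.33, lentils 52.94.
Take 2 servings of tofu: spends $1.60, +450.0 mg calcium (running total 450.0 mg).
Take 2 servings of whole-barley bread: spends $0.90, +108.0 mg calcium (running total 558.0 mg).
Take 0.6 servings of carrots: spends $0.18, +13.2 mg calcium (running total 571.2 mg).
Greedy by best ratio exhausts the cost allowance optimally: 571.2 mg.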